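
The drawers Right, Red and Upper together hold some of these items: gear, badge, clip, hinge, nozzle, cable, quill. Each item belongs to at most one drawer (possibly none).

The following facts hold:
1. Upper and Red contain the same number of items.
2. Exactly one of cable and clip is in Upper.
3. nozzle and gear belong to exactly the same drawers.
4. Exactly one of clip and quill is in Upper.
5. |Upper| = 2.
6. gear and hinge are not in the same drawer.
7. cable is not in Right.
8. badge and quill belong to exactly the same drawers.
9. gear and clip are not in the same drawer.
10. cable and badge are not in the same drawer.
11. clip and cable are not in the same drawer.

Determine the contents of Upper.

Upper = {clip, hinge}

From (7): cable ∉ Right.
Suppose gear ∈ Upper: no assignment then satisfies all the clues, so gear ∉ Upper.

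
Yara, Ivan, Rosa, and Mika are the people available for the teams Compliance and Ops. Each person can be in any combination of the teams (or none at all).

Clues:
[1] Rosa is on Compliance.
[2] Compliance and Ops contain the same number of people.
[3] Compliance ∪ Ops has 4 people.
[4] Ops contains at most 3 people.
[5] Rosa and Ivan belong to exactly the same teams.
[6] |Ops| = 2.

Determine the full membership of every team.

Compliance = {Ivan, Rosa}; Ops = {Mika, Yara}

From (1): Rosa ∈ Compliance.
(5): Ivan matches Rosa: Ivan ∈ Compliance.
Suppose Yara ∈ Compliance: no assignment then satisfies all the clues, so Yara ∉ Compliance.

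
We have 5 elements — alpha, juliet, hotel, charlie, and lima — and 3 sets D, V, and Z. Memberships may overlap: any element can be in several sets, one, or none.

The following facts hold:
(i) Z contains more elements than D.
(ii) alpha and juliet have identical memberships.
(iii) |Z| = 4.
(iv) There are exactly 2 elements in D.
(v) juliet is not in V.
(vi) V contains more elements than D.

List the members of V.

From (v): juliet ∉ V.
(ii): alpha matches juliet: alpha ∉ V.
Suppose hotel ∉ V: no assignment then satisfies all the clues, so hotel ∈ V.

V = {charlie, hotel, lima}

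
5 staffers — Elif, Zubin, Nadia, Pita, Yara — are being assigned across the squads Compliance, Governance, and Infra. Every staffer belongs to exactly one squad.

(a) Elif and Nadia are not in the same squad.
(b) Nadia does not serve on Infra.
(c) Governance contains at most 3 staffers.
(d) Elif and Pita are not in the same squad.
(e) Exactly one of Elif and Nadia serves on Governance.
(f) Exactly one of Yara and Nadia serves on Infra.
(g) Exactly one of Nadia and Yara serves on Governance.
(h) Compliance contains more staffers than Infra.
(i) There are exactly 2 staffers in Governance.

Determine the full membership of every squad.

Compliance = {Elif, Zubin}; Governance = {Nadia, Pita}; Infra = {Yara}

From (b): Nadia ∉ Infra.
(f) (exactly one): Yara ∈ Infra.
(g) (exactly one): Nadia ∈ Governance.
(a): Elif ∉ Governance.
Suppose Elif ∉ Compliance: no assignment then satisfies all the clues, so Elif ∈ Compliance.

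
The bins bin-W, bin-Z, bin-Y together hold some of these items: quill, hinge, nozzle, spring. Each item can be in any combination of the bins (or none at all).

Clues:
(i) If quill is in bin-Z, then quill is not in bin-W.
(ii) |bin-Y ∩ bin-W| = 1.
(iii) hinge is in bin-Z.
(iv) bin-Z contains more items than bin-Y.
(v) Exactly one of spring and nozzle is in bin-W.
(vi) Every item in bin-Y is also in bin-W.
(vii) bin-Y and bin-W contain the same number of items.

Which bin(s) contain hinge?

hinge: bin-Z

From (iii): hinge ∈ bin-Z.
Suppose hinge ∈ bin-W: no assignment then satisfies all the clues, so hinge ∉ bin-W.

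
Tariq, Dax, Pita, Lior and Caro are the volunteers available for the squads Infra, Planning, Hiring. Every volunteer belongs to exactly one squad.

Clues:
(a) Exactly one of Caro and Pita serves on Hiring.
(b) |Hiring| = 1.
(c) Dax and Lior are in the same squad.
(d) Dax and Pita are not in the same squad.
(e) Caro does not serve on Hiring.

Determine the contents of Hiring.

From (e): Caro ∉ Hiring.
(a) (exactly one): Pita ∈ Hiring.
(b): Hiring already has 1, so the rest are out.

Hiring = {Pita}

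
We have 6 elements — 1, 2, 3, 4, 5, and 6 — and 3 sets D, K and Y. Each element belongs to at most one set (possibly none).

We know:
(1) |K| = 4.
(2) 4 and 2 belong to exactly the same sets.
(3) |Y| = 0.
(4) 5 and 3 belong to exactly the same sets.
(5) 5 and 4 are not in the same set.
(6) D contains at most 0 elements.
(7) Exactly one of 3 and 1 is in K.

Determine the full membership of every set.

D = {}; K = {1, 2, 4, 6}; Y = {}

(3): Y already has 0, so the rest are out.
(6): D already has 0, so the rest are out.
Suppose 1 ∉ K: no assignment then satisfies all the clues, so 1 ∈ K.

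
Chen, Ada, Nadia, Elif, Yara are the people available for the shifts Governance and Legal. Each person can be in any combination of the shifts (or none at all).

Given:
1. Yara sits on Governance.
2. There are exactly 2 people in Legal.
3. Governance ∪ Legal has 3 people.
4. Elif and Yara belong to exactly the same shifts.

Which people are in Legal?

Legal = {Elif, Yara}

From (1): Yara ∈ Governance.
(4): Elif matches Yara: Elif ∈ Governance.
Suppose Chen ∈ Legal: no assignment then satisfies all the clues, so Chen ∉ Legal.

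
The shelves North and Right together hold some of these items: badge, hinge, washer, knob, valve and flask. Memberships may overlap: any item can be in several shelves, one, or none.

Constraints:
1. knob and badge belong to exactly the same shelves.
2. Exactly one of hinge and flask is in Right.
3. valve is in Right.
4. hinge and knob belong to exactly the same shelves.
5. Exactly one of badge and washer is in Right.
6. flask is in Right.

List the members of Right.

Right = {flask, valve, washer}

From (3): valve ∈ Right.
From (6): flask ∈ Right.
(2) (exactly one): hinge ∉ Right.
(4): knob matches hinge: knob ∉ Right.
(1): badge matches knob: badge ∉ Right.
(5) (exactly one): washer ∈ Right.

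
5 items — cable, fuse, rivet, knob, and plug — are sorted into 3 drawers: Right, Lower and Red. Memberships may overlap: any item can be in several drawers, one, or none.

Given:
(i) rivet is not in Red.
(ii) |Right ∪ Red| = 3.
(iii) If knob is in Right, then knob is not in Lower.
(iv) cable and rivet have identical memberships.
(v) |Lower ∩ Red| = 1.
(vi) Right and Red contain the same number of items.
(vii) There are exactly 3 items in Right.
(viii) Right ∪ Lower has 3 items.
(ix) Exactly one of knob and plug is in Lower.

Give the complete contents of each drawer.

Right = {fuse, knob, plug}; Lower = {plug}; Red = {fuse, knob, plug}

From (i): rivet ∉ Red.
(iv): cable matches rivet: cable ∉ Red.
Suppose cable ∈ Right: no assignment then satisfies all the clues, so cable ∉ Right.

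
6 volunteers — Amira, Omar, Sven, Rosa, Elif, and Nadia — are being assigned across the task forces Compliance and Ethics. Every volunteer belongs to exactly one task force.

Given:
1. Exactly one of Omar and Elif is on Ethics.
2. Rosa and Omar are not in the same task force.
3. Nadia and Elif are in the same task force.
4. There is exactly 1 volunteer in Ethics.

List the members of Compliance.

Compliance = {Amira, Elif, Nadia, Rosa, Sven}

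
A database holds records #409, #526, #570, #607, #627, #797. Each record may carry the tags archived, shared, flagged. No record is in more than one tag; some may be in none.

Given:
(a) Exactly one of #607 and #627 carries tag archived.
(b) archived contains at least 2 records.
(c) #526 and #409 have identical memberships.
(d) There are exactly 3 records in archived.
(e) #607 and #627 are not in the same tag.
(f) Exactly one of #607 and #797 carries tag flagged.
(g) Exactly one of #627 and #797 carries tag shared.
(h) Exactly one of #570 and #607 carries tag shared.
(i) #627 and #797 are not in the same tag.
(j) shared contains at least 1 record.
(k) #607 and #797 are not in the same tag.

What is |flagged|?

1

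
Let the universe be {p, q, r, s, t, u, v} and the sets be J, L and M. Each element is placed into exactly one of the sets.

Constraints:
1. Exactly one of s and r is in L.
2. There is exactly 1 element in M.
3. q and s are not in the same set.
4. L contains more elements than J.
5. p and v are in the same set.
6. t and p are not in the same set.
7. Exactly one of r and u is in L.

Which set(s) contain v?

v: L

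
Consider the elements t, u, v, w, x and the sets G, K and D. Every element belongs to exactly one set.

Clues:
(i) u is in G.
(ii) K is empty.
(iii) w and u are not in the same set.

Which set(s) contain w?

w: D

From (i): u ∈ G.
(ii): K already has 0, so the rest are out.
(iii): w ∉ G.
Only one set left: w ∈ D.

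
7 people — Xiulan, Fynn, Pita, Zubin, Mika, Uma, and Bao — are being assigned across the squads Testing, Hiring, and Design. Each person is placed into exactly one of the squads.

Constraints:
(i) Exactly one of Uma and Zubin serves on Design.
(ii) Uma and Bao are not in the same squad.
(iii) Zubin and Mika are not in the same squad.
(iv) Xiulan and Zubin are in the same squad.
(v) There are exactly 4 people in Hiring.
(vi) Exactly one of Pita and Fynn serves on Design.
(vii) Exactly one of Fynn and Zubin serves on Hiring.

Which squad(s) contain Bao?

Bao: Hiring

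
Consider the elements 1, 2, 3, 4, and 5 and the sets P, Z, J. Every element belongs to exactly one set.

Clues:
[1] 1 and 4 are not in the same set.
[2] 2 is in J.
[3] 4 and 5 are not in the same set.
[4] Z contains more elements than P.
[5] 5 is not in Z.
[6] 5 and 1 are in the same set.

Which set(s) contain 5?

From (2): 2 ∈ J.
From (5): 5 ∉ Z.
(6): 1 matches 5: 1 ∉ Z.
Suppose 5 ∈ P: no assignment then satisfies all the clues, so 5 ∉ P.

5: J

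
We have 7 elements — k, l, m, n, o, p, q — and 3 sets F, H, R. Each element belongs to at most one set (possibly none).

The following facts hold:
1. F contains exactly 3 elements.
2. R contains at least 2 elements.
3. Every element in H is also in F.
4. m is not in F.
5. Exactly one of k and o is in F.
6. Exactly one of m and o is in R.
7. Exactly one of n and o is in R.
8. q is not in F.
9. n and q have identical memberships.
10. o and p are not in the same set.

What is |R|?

3

From (4): m ∉ F.
From (8): q ∉ F.
(3) contrapositive: m ∉ H.
(3) contrapositive: q ∉ H.
(9): n matches q: n ∉ F.
(9): n matches q: n ∉ H.
Suppose k ∉ F: no assignment then satisfies all the clues, so k ∈ F.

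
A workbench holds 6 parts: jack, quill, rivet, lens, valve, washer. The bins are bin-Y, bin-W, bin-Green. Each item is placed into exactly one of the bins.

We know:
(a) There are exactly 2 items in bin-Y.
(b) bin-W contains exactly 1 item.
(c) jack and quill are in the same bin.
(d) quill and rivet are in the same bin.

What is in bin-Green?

bin-Green = {jack, quill, rivet}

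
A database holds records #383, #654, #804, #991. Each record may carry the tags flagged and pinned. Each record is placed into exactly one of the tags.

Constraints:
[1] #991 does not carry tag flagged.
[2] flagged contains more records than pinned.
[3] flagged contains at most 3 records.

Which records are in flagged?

flagged = {#383, #654, #804}

From (1): #991 ∉ flagged.
Only one tag left: #991 ∈ pinned.
Suppose #383 ∉ flagged: no assignment then satisfies all the clues, so #383 ∈ flagged.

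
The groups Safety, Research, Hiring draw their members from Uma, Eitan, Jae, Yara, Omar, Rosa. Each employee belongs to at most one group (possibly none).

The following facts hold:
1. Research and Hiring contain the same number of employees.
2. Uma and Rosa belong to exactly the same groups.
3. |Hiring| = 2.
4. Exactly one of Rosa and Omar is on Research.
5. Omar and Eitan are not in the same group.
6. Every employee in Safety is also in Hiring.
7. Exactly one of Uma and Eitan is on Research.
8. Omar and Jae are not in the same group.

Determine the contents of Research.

Research = {Rosa, Uma}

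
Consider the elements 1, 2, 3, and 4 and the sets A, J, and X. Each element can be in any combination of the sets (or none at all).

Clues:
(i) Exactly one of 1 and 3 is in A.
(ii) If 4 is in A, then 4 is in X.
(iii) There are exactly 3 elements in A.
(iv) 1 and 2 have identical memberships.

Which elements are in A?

A = {1, 2, 4}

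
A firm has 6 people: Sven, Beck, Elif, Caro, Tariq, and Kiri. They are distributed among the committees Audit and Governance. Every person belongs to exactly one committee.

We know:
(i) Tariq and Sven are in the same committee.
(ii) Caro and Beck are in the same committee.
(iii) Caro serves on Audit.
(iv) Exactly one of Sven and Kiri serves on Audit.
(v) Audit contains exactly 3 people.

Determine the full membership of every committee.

Audit = {Beck, Caro, Kiri}; Governance = {Elif, Sven, Tariq}

From (iii): Caro ∈ Audit.
(ii): Beck matches Caro: Beck ∈ Audit.
Suppose Sven ∈ Audit: no assignment then satisfies all the clues, so Sven ∉ Audit.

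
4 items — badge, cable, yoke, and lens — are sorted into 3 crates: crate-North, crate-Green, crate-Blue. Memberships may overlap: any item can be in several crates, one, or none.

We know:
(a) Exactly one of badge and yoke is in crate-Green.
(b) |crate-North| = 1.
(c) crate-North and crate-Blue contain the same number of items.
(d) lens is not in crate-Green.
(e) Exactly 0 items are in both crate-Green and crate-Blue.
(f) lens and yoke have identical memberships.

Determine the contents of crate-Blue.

crate-Blue = {cable}

From (d): lens ∉ crate-Green.
(f): yoke matches lens: yoke ∉ crate-Green.
(a) (exactly one): badge ∈ crate-Green.
Suppose badge ∈ crate-Blue: no assignment then satisfies all the clues, so badge ∉ crate-Blue.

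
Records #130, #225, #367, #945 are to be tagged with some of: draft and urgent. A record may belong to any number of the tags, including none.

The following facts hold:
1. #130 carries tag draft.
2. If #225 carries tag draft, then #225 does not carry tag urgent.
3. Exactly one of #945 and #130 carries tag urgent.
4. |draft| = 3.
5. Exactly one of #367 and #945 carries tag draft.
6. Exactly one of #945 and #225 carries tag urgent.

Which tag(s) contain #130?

From (1): #130 ∈ draft.
Suppose #130 ∈ urgent: no assignment then satisfies all the clues, so #130 ∉ urgent.

#130: draft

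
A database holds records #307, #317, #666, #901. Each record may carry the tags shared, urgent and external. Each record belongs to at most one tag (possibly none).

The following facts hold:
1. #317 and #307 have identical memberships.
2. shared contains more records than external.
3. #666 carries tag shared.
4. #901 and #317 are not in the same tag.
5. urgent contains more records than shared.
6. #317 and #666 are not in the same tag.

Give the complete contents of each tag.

shared = {#666}; urgent = {#307, #317}; external = {}

From (3): #666 ∈ shared.
(6): #317 ∉ shared.
(1): #307 matches #317: #307 ∉ shared.
Suppose #307 ∉ urgent: no assignment then satisfies all the clues, so #307 ∈ urgent.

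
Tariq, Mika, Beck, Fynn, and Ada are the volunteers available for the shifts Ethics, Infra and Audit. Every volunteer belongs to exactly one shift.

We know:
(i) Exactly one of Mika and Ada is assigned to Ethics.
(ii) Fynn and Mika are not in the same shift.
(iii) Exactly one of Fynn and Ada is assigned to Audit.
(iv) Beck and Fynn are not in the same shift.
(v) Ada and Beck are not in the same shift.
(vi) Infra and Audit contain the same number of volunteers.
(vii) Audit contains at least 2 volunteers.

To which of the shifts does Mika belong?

Mika: Infra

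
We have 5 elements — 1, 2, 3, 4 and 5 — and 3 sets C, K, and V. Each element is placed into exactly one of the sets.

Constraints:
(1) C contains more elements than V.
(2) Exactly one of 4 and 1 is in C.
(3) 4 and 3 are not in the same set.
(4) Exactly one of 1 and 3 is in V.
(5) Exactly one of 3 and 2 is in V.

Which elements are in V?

V = {3}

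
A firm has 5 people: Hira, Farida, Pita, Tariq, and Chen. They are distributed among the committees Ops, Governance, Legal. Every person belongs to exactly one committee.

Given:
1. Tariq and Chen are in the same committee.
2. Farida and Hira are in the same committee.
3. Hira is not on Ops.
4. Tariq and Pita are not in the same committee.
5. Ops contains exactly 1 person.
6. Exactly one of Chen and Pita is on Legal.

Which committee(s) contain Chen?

Chen: Legal

From (3): Hira ∉ Ops.
(2): Farida matches Hira: Farida ∉ Ops.
Suppose Chen ∈ Ops: no assignment then satisfies all the clues, so Chen ∉ Ops.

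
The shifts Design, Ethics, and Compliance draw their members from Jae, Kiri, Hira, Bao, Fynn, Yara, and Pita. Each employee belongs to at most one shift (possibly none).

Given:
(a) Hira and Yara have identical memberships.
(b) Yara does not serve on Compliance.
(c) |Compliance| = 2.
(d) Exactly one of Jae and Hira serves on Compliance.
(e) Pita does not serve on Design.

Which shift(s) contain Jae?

Jae: Compliance

From (b): Yara ∉ Compliance.
From (e): Pita ∉ Design.
(a): Hira matches Yara: Hira ∉ Compliance.
(d) (exactly one): Jae ∈ Compliance.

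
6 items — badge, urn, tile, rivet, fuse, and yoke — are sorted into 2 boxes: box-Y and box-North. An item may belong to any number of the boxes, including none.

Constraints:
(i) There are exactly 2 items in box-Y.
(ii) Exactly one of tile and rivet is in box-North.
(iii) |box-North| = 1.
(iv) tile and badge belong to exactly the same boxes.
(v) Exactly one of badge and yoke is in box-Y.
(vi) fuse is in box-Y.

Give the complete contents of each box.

box-Y = {fuse, yoke}; box-North = {rivet}

From (vi): fuse ∈ box-Y.
Suppose badge ∈ box-Y: no assignment then satisfies all the clues, so badge ∉ box-Y.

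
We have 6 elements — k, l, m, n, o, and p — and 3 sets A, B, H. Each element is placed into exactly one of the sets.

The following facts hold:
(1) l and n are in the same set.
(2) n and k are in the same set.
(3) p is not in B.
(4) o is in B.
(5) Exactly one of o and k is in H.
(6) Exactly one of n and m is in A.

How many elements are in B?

1

From (3): p ∉ B.
From (4): o ∈ B.
(5) (exactly one): k ∈ H.
(2): n matches k: n ∉ A.
(2): n matches k: n ∉ B.
(2): n matches k: n ∈ H.
(6) (exactly one): m ∈ A.
(1): l matches n: l ∉ A.
(1): l matches n: l ∉ B.
(1): l matches n: l ∈ H.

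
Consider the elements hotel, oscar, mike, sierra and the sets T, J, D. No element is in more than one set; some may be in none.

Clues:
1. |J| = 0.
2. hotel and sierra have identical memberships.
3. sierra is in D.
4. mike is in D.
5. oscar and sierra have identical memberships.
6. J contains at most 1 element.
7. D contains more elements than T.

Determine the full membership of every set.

From (3): sierra ∈ D.
From (4): mike ∈ D.
(1): J already has 0, so the rest are out.
(2): hotel matches sierra: hotel ∉ T.
(2): hotel matches sierra: hotel ∈ D.
(5): oscar matches sierra: oscar ∉ T.
(5): oscar matches sierra: oscar ∈ D.

T = {}; J = {}; D = {hotel, mike, oscar, sierra}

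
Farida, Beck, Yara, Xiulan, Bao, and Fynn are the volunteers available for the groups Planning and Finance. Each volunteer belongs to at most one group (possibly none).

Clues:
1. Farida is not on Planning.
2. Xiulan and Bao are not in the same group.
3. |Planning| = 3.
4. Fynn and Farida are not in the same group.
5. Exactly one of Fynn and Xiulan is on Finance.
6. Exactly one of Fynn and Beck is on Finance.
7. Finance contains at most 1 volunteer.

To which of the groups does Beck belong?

From (1): Farida ∉ Planning.
Suppose Beck ∉ Planning: no assignment then satisfies all the clues, so Beck ∈ Planning.

Beck: Planning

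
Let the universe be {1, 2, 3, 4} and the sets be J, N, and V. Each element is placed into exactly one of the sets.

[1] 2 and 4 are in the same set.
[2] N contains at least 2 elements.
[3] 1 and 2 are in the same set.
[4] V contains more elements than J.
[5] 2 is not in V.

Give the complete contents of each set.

J = {}; N = {1, 2, 4}; V = {3}

From (5): 2 ∉ V.
(1): 4 matches 2: 4 ∉ V.
(3): 1 matches 2: 1 ∉ V.
Suppose 1 ∈ J: no assignment then satisfies all the clues, so 1 ∉ J.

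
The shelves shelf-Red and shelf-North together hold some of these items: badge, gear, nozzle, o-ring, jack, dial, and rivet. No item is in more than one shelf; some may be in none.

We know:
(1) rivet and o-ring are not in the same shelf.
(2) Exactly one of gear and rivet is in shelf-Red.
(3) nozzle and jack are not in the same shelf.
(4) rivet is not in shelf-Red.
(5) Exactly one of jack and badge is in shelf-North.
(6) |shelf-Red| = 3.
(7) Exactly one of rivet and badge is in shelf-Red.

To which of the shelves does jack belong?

From (4): rivet ∉ shelf-Red.
(2) (exactly one): gear ∈ shelf-Red.
(7) (exactly one): badge ∈ shelf-Red.
(5) (exactly one): jack ∈ shelf-North.
(3): nozzle ∉ shelf-North.

jack: shelf-North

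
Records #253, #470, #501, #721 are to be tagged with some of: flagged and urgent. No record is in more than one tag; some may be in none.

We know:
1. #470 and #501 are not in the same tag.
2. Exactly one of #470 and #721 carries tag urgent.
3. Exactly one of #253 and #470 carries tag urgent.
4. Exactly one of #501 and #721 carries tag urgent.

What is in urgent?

urgent = {#253, #721}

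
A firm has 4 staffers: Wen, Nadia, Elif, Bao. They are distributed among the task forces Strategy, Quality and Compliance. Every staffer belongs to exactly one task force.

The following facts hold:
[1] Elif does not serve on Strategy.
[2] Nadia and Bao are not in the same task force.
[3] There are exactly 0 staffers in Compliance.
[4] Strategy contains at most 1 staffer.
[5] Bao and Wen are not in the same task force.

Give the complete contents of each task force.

Strategy = {Bao}; Quality = {Elif, Nadia, Wen}; Compliance = {}

From (1): Elif ∉ Strategy.
(3): Compliance already has 0, so the rest are out.
Only one task force left: Elif ∈ Quality.
Suppose Wen ∈ Strategy: no assignment then satisfies all the clues, so Wen ∉ Strategy.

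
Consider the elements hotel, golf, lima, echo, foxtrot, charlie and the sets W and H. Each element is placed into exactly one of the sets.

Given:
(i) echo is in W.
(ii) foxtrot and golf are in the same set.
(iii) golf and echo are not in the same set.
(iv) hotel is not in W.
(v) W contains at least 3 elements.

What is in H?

H = {foxtrot, golf, hotel}

From (i): echo ∈ W.
From (iv): hotel ∉ W.
(iii): golf ∉ W.
Only one set left: hotel ∈ H.
Only one set left: golf ∈ H.
(ii): foxtrot matches golf: foxtrot ∉ W.
(ii): foxtrot matches golf: foxtrot ∈ H.
(v): only 3 candidates remain for W, so all are in.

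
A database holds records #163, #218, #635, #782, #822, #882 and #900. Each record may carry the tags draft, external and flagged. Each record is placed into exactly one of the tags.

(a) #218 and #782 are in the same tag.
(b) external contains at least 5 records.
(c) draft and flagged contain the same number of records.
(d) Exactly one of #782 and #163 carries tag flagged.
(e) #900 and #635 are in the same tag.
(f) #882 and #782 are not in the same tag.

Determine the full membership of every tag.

draft = {#882}; external = {#218, #635, #782, #822, #900}; flagged = {#163}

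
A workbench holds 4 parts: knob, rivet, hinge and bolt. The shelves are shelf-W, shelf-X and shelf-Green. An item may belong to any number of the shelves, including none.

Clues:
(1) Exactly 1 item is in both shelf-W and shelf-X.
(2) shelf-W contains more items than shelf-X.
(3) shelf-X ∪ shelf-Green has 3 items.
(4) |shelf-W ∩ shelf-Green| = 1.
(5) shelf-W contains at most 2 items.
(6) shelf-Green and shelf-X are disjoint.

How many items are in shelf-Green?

2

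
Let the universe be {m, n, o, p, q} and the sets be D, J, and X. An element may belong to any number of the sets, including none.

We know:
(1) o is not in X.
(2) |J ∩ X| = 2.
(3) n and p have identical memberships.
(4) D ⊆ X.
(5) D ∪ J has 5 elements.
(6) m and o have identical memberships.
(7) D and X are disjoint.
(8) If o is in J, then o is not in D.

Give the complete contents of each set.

D = {}; J = {m, n, o, p, q}; X = {n, p}

From (1): o ∉ X.
(4) contrapositive: o ∉ D.
(6): m matches o: m ∉ D.
(6): m matches o: m ∉ X.
Suppose m ∉ J: no assignment then satisfies all the clues, so m ∈ J.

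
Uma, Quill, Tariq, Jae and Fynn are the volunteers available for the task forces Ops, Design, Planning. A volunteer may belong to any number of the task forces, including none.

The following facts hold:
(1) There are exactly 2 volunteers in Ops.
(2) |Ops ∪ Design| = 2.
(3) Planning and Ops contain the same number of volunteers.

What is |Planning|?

2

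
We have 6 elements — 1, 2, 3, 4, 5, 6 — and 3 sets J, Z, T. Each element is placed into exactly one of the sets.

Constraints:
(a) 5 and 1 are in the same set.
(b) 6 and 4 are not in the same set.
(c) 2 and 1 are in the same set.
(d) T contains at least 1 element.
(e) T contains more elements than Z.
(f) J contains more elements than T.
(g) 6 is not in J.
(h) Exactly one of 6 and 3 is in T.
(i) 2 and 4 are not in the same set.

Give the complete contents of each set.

From (g): 6 ∉ J.
Suppose 1 ∉ J: no assignment then satisfies all the clues, so 1 ∈ J.

J = {1, 2, 5}; Z = {6}; T = {3, 4}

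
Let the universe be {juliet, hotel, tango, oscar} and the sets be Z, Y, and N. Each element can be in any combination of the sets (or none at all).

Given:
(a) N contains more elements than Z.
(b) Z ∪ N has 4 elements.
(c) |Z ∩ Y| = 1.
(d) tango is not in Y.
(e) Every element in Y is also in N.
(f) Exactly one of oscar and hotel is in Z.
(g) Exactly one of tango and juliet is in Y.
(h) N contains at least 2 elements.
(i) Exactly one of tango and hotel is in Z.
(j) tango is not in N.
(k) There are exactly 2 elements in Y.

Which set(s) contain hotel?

hotel: N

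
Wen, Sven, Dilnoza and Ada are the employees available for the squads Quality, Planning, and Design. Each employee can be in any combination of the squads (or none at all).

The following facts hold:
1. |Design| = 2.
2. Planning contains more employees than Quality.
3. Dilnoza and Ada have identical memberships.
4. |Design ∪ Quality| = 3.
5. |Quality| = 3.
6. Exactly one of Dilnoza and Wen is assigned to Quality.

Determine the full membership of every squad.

Quality = {Ada, Dilnoza, Sven}; Planning = {Ada, Dilnoza, Sven, Wen}; Design = {Ada, Dilnoza}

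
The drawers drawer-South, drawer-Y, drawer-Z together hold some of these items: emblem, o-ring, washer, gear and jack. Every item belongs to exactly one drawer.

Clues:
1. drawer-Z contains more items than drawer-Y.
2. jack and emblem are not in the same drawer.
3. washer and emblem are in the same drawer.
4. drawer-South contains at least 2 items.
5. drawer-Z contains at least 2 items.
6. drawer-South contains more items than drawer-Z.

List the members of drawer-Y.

drawer-Y = {}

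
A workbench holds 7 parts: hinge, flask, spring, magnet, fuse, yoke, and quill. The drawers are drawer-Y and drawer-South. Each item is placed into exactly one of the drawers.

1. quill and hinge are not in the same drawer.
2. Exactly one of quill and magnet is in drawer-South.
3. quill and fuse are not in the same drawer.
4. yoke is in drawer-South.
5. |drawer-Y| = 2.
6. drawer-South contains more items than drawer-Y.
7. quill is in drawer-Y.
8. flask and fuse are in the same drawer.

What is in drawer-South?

drawer-South = {flask, fuse, hinge, magnet, yoke}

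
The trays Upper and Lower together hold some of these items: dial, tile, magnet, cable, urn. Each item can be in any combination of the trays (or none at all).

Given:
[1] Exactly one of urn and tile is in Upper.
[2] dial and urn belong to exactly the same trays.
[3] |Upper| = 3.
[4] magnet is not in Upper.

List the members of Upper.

Upper = {cable, dial, urn}

From (4): magnet ∉ Upper.
Suppose dial ∉ Upper: no assignment then satisfies all the clues, so dial ∈ Upper.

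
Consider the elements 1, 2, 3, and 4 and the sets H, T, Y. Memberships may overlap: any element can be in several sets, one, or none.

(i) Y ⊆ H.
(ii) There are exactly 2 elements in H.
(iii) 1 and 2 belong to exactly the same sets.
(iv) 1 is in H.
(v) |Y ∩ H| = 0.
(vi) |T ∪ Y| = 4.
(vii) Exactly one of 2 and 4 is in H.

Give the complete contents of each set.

H = {1, 2}; T = {1, 2, 3, 4}; Y = {}

From (iv): 1 ∈ H.
(iii): 2 matches 1: 2 ∈ H.
(vii) (exactly one): 4 ∉ H.
(i) contrapositive: 4 ∉ Y.
(ii): H already has 2, so the rest are out.
(i) contrapositive: 3 ∉ Y.
Suppose 1 ∉ T: no assignment then satisfies all the clues, so 1 ∈ T.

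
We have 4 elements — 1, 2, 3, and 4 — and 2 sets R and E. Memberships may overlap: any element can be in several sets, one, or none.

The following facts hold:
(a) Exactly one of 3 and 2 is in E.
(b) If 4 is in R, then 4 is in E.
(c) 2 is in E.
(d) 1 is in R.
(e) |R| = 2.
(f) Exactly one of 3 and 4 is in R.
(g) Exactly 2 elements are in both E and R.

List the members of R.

R = {1, 4}

From (c): 2 ∈ E.
From (d): 1 ∈ R.
(a) (exactly one): 3 ∉ E.
Suppose 2 ∈ R: no assignment then satisfies all the clues, so 2 ∉ R.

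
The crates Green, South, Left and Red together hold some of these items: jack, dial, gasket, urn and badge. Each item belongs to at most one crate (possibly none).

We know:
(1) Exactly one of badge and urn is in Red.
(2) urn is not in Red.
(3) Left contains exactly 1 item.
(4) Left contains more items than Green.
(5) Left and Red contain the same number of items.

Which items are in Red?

Red = {badge}

From (2): urn ∉ Red.
(1) (exactly one): badge ∈ Red.
Suppose jack ∈ Red: no assignment then satisfies all the clues, so jack ∉ Red.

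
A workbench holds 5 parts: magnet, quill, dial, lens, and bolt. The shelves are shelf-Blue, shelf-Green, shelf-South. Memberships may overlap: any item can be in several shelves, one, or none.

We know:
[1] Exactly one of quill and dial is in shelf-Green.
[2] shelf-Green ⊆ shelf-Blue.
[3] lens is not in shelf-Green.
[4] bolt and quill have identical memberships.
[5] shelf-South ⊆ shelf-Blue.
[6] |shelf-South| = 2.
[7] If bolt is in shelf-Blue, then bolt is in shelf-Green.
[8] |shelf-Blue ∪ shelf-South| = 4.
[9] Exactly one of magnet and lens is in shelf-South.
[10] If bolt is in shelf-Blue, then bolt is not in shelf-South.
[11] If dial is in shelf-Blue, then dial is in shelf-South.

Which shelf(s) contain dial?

dial: shelf-Blue, shelf-South

From (3): lens ∉ shelf-Green.
Suppose dial ∉ shelf-Blue: no assignment then satisfies all the clues, so dial ∈ shelf-Blue.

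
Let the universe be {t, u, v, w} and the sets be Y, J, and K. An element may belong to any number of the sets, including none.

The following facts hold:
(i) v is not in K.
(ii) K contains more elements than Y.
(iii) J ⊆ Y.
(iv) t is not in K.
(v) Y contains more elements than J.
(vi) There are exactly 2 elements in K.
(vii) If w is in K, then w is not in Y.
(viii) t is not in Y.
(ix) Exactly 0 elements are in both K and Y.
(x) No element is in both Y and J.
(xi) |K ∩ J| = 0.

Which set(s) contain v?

v: Y

From (i): v ∉ K.
From (iv): t ∉ K.
From (viii): t ∉ Y.
(iii) contrapositive: t ∉ J.
(vi): only 2 candidates remain for K, so all are in.
(vii): w ∉ Y.
(iii) contrapositive: w ∉ J.
Suppose v ∉ Y: no assignment then satisfies all the clues, so v ∈ Y.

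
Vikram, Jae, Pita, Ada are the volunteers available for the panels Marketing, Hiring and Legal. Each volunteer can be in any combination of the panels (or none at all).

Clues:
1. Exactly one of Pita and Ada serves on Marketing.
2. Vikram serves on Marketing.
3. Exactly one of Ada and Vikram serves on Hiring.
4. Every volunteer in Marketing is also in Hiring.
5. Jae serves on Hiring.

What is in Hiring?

From (2): Vikram ∈ Marketing.
From (5): Jae ∈ Hiring.
(4) with Vikram ∈ Marketing: Vikram ∈ Hiring.
(3) (exactly one): Ada ∉ Hiring.
(4) contrapositive: Ada ∉ Marketing.
(1) (exactly one): Pita ∈ Marketing.
(4) with Pita ∈ Marketing: Pita ∈ Hiring.

Hiring = {Jae, Pita, Vikram}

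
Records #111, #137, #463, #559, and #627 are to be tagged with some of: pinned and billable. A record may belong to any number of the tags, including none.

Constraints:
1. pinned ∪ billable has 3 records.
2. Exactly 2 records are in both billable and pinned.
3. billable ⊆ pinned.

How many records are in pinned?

3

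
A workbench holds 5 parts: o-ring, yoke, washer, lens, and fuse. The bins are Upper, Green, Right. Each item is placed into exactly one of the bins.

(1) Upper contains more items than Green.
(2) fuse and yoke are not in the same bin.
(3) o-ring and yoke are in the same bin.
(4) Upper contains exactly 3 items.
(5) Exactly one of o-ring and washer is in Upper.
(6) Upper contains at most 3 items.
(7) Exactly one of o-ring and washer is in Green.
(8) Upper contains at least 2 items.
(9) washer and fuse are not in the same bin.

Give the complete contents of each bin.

Upper = {lens, o-ring, yoke}; Green = {washer}; Right = {fuse}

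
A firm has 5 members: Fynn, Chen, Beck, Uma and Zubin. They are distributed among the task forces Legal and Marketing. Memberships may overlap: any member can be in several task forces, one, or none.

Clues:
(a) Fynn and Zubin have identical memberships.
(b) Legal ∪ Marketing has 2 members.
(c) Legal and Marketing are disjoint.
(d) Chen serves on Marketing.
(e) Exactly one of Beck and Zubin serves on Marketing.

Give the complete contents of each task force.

Legal = {}; Marketing = {Beck, Chen}

From (d): Chen ∈ Marketing.
(c) (disjoint): Chen ∉ Legal.
Suppose Fynn ∈ Legal: no assignment then satisfies all the clues, so Fynn ∉ Legal.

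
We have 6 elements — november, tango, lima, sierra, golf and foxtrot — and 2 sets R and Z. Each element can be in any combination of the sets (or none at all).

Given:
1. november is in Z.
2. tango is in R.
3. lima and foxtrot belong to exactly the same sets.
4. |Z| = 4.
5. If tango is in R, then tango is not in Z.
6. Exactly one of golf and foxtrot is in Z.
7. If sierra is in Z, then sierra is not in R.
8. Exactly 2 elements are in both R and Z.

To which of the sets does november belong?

november: Z

From (1): november ∈ Z.
From (2): tango ∈ R.
(5): tango ∉ Z.
Suppose november ∈ R: no assignment then satisfies all the clues, so november ∉ R.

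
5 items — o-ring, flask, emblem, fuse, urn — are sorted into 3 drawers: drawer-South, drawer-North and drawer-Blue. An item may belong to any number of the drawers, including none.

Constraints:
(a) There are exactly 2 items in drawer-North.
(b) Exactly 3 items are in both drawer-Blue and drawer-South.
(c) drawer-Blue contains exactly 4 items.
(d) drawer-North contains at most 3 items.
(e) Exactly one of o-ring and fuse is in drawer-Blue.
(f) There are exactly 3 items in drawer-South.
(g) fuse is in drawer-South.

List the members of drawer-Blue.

From (g): fuse ∈ drawer-South.
Suppose o-ring ∈ drawer-Blue: no assignment then satisfies all the clues, so o-ring ∉ drawer-Blue.

drawer-Blue = {emblem, flask, fuse, urn}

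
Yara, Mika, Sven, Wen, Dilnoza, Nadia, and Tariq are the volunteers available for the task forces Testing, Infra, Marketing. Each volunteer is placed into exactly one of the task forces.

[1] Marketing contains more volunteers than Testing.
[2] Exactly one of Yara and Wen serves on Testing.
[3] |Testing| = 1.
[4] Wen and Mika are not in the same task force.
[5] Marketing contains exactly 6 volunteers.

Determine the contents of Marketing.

Marketing = {Dilnoza, Mika, Nadia, Sven, Tariq, Yara}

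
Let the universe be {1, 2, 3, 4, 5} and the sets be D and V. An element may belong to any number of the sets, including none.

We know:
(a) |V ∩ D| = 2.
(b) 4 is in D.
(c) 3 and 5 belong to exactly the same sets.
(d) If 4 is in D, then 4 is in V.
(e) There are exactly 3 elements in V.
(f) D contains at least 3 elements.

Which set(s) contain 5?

5: D

From (b): 4 ∈ D.
(d): 4 ∈ V.
Suppose 5 ∉ D: no assignment then satisfies all the clues, so 5 ∈ D.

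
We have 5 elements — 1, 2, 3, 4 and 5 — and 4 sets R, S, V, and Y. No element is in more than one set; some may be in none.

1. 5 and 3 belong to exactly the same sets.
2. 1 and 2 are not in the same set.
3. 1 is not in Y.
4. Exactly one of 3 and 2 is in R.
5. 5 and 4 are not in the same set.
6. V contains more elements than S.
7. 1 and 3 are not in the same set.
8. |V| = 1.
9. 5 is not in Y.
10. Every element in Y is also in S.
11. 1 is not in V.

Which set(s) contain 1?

1: none

From (3): 1 ∉ Y.
From (9): 5 ∉ Y.
From (11): 1 ∉ V.
(1): 3 matches 5: 3 ∉ Y.
Suppose 1 ∈ R: no assignment then satisfies all the clues, so 1 ∉ R.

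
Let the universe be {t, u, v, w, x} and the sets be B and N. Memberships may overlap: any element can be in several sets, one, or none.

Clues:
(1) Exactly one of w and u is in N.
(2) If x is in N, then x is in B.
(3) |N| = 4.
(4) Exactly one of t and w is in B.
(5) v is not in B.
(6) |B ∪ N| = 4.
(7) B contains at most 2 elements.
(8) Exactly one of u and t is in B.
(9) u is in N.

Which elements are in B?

From (5): v ∉ B.
From (9): u ∈ N.
(1) (exactly one): w ∉ N.
(3): only 4 candidates remain for N, so all are in.
(2): x ∈ B.
Suppose t ∉ B: no assignment then satisfies all the clues, so t ∈ B.

B = {t, x}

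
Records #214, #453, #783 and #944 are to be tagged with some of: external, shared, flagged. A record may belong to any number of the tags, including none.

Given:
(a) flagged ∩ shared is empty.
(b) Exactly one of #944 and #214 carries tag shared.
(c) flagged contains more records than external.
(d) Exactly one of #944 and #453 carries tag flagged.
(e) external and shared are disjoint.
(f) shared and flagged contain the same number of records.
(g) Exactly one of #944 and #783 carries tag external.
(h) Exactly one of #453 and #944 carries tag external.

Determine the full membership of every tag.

external = {#944}; shared = {#214, #453}; flagged = {#783, #944}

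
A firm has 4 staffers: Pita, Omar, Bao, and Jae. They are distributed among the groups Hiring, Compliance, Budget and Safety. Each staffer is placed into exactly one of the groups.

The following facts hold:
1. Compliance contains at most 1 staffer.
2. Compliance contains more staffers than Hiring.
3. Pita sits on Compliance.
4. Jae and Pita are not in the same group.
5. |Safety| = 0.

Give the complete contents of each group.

Hiring = {}; Compliance = {Pita}; Budget = {Bao, Jae, Omar}; Safety = {}

From (3): Pita ∈ Compliance.
(1): Compliance already has 1, so the rest are out.
(5): Safety already has 0, so the rest are out.
Suppose Omar ∈ Hiring: no assignment then satisfies all the clues, so Omar ∉ Hiring.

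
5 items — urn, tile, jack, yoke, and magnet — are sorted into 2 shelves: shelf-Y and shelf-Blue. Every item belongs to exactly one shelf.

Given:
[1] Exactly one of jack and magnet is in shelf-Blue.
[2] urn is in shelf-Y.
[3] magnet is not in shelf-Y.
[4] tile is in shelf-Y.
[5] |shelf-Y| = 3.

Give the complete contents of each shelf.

shelf-Y = {jack, tile, urn}; shelf-Blue = {magnet, yoke}

From (2): urn ∈ shelf-Y.
From (3): magnet ∉ shelf-Y.
From (4): tile ∈ shelf-Y.
Only one shelf left: magnet ∈ shelf-Blue.
(1) (exactly one): jack ∉ shelf-Blue.
Only one shelf left: jack ∈ shelf-Y.
(5): shelf-Y already has 3, so the rest are out.
Only one shelf left: yoke ∈ shelf-Blue.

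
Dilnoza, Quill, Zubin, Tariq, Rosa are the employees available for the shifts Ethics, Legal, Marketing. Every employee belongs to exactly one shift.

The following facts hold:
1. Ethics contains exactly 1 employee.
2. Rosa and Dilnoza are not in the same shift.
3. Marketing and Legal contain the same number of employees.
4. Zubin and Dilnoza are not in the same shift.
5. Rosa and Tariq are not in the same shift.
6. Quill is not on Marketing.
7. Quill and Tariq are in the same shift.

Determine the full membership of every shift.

Ethics = {Dilnoza}; Legal = {Quill, Tariq}; Marketing = {Rosa, Zubin}

From (6): Quill ∉ Marketing.
(7): Tariq matches Quill: Tariq ∉ Marketing.
Suppose Dilnoza ∉ Ethics: no assignment then satisfies all the clues, so Dilnoza ∈ Ethics.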